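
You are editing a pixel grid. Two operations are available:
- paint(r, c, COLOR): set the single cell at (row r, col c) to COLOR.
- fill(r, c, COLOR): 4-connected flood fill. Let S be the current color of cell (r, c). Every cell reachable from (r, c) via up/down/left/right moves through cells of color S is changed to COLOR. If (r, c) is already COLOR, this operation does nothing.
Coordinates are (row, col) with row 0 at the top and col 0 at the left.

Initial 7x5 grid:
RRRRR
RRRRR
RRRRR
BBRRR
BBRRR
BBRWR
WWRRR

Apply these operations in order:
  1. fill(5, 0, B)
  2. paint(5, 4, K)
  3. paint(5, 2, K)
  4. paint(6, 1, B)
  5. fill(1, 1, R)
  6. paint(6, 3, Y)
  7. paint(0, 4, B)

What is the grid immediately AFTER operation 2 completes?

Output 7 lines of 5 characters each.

After op 1 fill(5,0,B) [0 cells changed]:
RRRRR
RRRRR
RRRRR
BBRRR
BBRRR
BBRWR
WWRRR
After op 2 paint(5,4,K):
RRRRR
RRRRR
RRRRR
BBRRR
BBRRR
BBRWK
WWRRR

Answer: RRRRR
RRRRR
RRRRR
BBRRR
BBRRR
BBRWK
WWRRR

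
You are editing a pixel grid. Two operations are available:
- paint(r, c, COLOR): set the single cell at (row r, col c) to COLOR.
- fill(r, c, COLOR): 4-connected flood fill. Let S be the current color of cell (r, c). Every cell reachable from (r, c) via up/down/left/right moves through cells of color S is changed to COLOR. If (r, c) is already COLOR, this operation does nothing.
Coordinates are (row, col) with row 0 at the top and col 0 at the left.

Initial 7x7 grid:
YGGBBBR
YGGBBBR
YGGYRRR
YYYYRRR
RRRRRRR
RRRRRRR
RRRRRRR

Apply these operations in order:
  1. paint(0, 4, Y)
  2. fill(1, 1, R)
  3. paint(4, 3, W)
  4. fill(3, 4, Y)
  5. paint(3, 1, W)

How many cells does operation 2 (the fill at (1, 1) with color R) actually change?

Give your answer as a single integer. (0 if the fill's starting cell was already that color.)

After op 1 paint(0,4,Y):
YGGBYBR
YGGBBBR
YGGYRRR
YYYYRRR
RRRRRRR
RRRRRRR
RRRRRRR
After op 2 fill(1,1,R) [6 cells changed]:
YRRBYBR
YRRBBBR
YRRYRRR
YYYYRRR
RRRRRRR
RRRRRRR
RRRRRRR

Answer: 6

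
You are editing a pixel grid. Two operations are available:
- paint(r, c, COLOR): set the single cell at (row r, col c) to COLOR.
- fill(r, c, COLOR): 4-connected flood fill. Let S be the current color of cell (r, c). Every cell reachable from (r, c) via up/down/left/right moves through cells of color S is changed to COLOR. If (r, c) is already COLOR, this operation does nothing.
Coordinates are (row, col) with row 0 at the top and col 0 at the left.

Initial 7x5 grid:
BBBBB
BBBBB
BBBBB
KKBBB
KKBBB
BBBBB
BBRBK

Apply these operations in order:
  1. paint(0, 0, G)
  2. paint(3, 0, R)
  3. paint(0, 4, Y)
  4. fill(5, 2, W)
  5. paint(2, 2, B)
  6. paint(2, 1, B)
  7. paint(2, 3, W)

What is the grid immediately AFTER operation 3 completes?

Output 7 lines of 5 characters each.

After op 1 paint(0,0,G):
GBBBB
BBBBB
BBBBB
KKBBB
KKBBB
BBBBB
BBRBK
After op 2 paint(3,0,R):
GBBBB
BBBBB
BBBBB
RKBBB
KKBBB
BBBBB
BBRBK
After op 3 paint(0,4,Y):
GBBBY
BBBBB
BBBBB
RKBBB
KKBBB
BBBBB
BBRBK

Answer: GBBBY
BBBBB
BBBBB
RKBBB
KKBBB
BBBBB
BBRBK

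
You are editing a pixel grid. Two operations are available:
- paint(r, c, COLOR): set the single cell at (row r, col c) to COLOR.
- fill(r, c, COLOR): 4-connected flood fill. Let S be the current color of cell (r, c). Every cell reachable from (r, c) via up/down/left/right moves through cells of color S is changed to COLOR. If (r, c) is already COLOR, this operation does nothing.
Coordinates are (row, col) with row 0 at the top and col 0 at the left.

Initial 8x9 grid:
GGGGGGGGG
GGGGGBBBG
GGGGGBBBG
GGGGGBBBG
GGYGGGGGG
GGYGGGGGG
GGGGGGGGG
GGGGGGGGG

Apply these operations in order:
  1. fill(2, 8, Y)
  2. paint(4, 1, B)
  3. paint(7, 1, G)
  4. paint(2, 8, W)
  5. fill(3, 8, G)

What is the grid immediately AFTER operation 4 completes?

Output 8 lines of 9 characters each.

After op 1 fill(2,8,Y) [61 cells changed]:
YYYYYYYYY
YYYYYBBBY
YYYYYBBBY
YYYYYBBBY
YYYYYYYYY
YYYYYYYYY
YYYYYYYYY
YYYYYYYYY
After op 2 paint(4,1,B):
YYYYYYYYY
YYYYYBBBY
YYYYYBBBY
YYYYYBBBY
YBYYYYYYY
YYYYYYYYY
YYYYYYYYY
YYYYYYYYY
After op 3 paint(7,1,G):
YYYYYYYYY
YYYYYBBBY
YYYYYBBBY
YYYYYBBBY
YBYYYYYYY
YYYYYYYYY
YYYYYYYYY
YGYYYYYYY
After op 4 paint(2,8,W):
YYYYYYYYY
YYYYYBBBY
YYYYYBBBW
YYYYYBBBY
YBYYYYYYY
YYYYYYYYY
YYYYYYYYY
YGYYYYYYY

Answer: YYYYYYYYY
YYYYYBBBY
YYYYYBBBW
YYYYYBBBY
YBYYYYYYY
YYYYYYYYY
YYYYYYYYY
YGYYYYYYY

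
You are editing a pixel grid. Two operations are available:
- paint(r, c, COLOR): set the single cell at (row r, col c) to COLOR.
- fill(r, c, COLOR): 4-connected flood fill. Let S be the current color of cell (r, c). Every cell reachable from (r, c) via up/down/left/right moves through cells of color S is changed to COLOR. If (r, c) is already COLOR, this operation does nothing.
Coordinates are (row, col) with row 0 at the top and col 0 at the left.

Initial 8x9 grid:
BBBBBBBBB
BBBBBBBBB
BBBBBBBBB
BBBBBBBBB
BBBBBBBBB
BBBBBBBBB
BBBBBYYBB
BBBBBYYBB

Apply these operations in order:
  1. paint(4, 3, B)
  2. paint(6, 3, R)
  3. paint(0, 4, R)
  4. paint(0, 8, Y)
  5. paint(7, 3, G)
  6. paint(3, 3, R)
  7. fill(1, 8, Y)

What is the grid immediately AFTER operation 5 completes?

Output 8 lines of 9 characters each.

After op 1 paint(4,3,B):
BBBBBBBBB
BBBBBBBBB
BBBBBBBBB
BBBBBBBBB
BBBBBBBBB
BBBBBBBBB
BBBBBYYBB
BBBBBYYBB
After op 2 paint(6,3,R):
BBBBBBBBB
BBBBBBBBB
BBBBBBBBB
BBBBBBBBB
BBBBBBBBB
BBBBBBBBB
BBBRBYYBB
BBBBBYYBB
After op 3 paint(0,4,R):
BBBBRBBBB
BBBBBBBBB
BBBBBBBBB
BBBBBBBBB
BBBBBBBBB
BBBBBBBBB
BBBRBYYBB
BBBBBYYBB
After op 4 paint(0,8,Y):
BBBBRBBBY
BBBBBBBBB
BBBBBBBBB
BBBBBBBBB
BBBBBBBBB
BBBBBBBBB
BBBRBYYBB
BBBBBYYBB
After op 5 paint(7,3,G):
BBBBRBBBY
BBBBBBBBB
BBBBBBBBB
BBBBBBBBB
BBBBBBBBB
BBBBBBBBB
BBBRBYYBB
BBBGBYYBB

Answer: BBBBRBBBY
BBBBBBBBB
BBBBBBBBB
BBBBBBBBB
BBBBBBBBB
BBBBBBBBB
BBBRBYYBB
BBBGBYYBB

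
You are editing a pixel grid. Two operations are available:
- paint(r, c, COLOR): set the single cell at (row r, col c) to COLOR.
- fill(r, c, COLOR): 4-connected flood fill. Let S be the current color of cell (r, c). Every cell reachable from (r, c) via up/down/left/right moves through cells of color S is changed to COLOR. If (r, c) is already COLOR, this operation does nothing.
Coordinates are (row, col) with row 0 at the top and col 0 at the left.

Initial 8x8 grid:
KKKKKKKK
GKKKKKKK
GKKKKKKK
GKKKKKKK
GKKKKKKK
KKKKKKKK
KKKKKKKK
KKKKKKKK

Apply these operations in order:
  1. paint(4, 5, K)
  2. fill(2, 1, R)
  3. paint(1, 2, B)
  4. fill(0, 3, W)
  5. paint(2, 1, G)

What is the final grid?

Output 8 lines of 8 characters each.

Answer: WWWWWWWW
GWBWWWWW
GGWWWWWW
GWWWWWWW
GWWWWWWW
WWWWWWWW
WWWWWWWW
WWWWWWWW

Derivation:
After op 1 paint(4,5,K):
KKKKKKKK
GKKKKKKK
GKKKKKKK
GKKKKKKK
GKKKKKKK
KKKKKKKK
KKKKKKKK
KKKKKKKK
After op 2 fill(2,1,R) [60 cells changed]:
RRRRRRRR
GRRRRRRR
GRRRRRRR
GRRRRRRR
GRRRRRRR
RRRRRRRR
RRRRRRRR
RRRRRRRR
After op 3 paint(1,2,B):
RRRRRRRR
GRBRRRRR
GRRRRRRR
GRRRRRRR
GRRRRRRR
RRRRRRRR
RRRRRRRR
RRRRRRRR
After op 4 fill(0,3,W) [59 cells changed]:
WWWWWWWW
GWBWWWWW
GWWWWWWW
GWWWWWWW
GWWWWWWW
WWWWWWWW
WWWWWWWW
WWWWWWWW
After op 5 paint(2,1,G):
WWWWWWWW
GWBWWWWW
GGWWWWWW
GWWWWWWW
GWWWWWWW
WWWWWWWW
WWWWWWWW
WWWWWWWW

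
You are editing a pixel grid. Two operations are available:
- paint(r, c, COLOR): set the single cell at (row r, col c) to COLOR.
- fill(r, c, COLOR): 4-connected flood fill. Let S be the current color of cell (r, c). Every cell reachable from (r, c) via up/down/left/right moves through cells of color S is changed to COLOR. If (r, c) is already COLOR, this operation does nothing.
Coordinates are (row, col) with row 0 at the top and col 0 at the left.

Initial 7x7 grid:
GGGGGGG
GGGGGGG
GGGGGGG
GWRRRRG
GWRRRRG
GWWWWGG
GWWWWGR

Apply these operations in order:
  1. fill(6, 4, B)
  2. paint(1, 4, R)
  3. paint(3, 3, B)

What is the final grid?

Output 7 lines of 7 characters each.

After op 1 fill(6,4,B) [10 cells changed]:
GGGGGGG
GGGGGGG
GGGGGGG
GBRRRRG
GBRRRRG
GBBBBGG
GBBBBGR
After op 2 paint(1,4,R):
GGGGGGG
GGGGRGG
GGGGGGG
GBRRRRG
GBRRRRG
GBBBBGG
GBBBBGR
After op 3 paint(3,3,B):
GGGGGGG
GGGGRGG
GGGGGGG
GBRBRRG
GBRRRRG
GBBBBGG
GBBBBGR

Answer: GGGGGGG
GGGGRGG
GGGGGGG
GBRBRRG
GBRRRRG
GBBBBGG
GBBBBGR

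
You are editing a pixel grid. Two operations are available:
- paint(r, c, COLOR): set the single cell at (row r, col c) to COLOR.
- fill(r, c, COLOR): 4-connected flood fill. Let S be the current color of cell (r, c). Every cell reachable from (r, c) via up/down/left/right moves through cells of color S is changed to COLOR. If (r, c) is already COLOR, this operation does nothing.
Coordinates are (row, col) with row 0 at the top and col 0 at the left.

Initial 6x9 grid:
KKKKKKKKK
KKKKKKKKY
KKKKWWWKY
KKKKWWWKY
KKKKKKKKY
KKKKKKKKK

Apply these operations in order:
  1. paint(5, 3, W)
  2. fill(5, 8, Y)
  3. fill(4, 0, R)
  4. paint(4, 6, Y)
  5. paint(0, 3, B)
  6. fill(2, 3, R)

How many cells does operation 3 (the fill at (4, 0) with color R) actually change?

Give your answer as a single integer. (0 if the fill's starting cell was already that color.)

Answer: 47

Derivation:
After op 1 paint(5,3,W):
KKKKKKKKK
KKKKKKKKY
KKKKWWWKY
KKKKWWWKY
KKKKKKKKY
KKKWKKKKK
After op 2 fill(5,8,Y) [43 cells changed]:
YYYYYYYYY
YYYYYYYYY
YYYYWWWYY
YYYYWWWYY
YYYYYYYYY
YYYWYYYYY
After op 3 fill(4,0,R) [47 cells changed]:
RRRRRRRRR
RRRRRRRRR
RRRRWWWRR
RRRRWWWRR
RRRRRRRRR
RRRWRRRRR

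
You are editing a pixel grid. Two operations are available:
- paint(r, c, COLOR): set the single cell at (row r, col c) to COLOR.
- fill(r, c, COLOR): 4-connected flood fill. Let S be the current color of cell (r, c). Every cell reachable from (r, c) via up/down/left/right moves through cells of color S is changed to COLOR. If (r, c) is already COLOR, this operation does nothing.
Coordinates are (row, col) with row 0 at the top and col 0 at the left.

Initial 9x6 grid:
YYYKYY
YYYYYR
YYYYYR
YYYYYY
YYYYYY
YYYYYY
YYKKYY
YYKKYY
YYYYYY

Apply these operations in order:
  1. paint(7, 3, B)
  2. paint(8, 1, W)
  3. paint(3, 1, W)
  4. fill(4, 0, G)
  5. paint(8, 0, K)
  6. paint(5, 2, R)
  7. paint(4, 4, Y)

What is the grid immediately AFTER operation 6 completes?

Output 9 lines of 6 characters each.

Answer: GGGKGG
GGGGGR
GGGGGR
GWGGGG
GGGGGG
GGRGGG
GGKKGG
GGKBGG
KWGGGG

Derivation:
After op 1 paint(7,3,B):
YYYKYY
YYYYYR
YYYYYR
YYYYYY
YYYYYY
YYYYYY
YYKKYY
YYKBYY
YYYYYY
After op 2 paint(8,1,W):
YYYKYY
YYYYYR
YYYYYR
YYYYYY
YYYYYY
YYYYYY
YYKKYY
YYKBYY
YWYYYY
After op 3 paint(3,1,W):
YYYKYY
YYYYYR
YYYYYR
YWYYYY
YYYYYY
YYYYYY
YYKKYY
YYKBYY
YWYYYY
After op 4 fill(4,0,G) [45 cells changed]:
GGGKGG
GGGGGR
GGGGGR
GWGGGG
GGGGGG
GGGGGG
GGKKGG
GGKBGG
GWGGGG
After op 5 paint(8,0,K):
GGGKGG
GGGGGR
GGGGGR
GWGGGG
GGGGGG
GGGGGG
GGKKGG
GGKBGG
KWGGGG
After op 6 paint(5,2,R):
GGGKGG
GGGGGR
GGGGGR
GWGGGG
GGGGGG
GGRGGG
GGKKGG
GGKBGG
KWGGGG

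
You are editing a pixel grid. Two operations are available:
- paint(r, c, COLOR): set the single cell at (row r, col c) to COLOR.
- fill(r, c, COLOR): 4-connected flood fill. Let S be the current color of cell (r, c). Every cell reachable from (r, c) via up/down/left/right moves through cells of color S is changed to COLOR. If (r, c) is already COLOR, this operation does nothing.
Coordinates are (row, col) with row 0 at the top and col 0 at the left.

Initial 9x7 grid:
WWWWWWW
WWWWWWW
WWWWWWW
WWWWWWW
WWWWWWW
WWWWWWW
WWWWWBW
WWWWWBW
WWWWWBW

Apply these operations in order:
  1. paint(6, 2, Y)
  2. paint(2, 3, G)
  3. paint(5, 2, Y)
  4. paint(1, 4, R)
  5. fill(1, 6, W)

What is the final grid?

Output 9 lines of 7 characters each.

Answer: WWWWWWW
WWWWRWW
WWWGWWW
WWWWWWW
WWWWWWW
WWYWWWW
WWYWWBW
WWWWWBW
WWWWWBW

Derivation:
After op 1 paint(6,2,Y):
WWWWWWW
WWWWWWW
WWWWWWW
WWWWWWW
WWWWWWW
WWWWWWW
WWYWWBW
WWWWWBW
WWWWWBW
After op 2 paint(2,3,G):
WWWWWWW
WWWWWWW
WWWGWWW
WWWWWWW
WWWWWWW
WWWWWWW
WWYWWBW
WWWWWBW
WWWWWBW
After op 3 paint(5,2,Y):
WWWWWWW
WWWWWWW
WWWGWWW
WWWWWWW
WWWWWWW
WWYWWWW
WWYWWBW
WWWWWBW
WWWWWBW
After op 4 paint(1,4,R):
WWWWWWW
WWWWRWW
WWWGWWW
WWWWWWW
WWWWWWW
WWYWWWW
WWYWWBW
WWWWWBW
WWWWWBW
After op 5 fill(1,6,W) [0 cells changed]:
WWWWWWW
WWWWRWW
WWWGWWW
WWWWWWW
WWWWWWW
WWYWWWW
WWYWWBW
WWWWWBW
WWWWWBW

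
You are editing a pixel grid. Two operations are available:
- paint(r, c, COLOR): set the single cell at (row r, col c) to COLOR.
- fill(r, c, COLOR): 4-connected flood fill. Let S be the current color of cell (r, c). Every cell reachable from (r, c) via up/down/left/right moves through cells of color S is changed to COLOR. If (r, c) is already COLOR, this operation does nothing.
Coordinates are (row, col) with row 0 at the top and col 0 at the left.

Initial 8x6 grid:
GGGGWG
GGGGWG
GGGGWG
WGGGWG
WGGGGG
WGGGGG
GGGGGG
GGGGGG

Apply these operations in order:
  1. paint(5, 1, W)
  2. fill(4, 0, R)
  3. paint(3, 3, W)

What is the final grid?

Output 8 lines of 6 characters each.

Answer: GGGGWG
GGGGWG
GGGGWG
RGGWWG
RGGGGG
RRGGGG
GGGGGG
GGGGGG

Derivation:
After op 1 paint(5,1,W):
GGGGWG
GGGGWG
GGGGWG
WGGGWG
WGGGGG
WWGGGG
GGGGGG
GGGGGG
After op 2 fill(4,0,R) [4 cells changed]:
GGGGWG
GGGGWG
GGGGWG
RGGGWG
RGGGGG
RRGGGG
GGGGGG
GGGGGG
After op 3 paint(3,3,W):
GGGGWG
GGGGWG
GGGGWG
RGGWWG
RGGGGG
RRGGGG
GGGGGG
GGGGGG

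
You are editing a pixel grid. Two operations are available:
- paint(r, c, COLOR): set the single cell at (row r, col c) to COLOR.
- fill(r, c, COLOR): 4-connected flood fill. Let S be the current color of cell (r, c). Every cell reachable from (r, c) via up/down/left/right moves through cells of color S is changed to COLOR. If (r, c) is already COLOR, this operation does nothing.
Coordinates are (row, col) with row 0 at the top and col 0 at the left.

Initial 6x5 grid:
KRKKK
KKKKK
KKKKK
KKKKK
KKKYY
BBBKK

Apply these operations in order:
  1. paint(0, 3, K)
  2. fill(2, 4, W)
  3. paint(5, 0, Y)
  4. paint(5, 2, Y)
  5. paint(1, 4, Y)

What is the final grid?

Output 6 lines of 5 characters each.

Answer: WRWWW
WWWWY
WWWWW
WWWWW
WWWYY
YBYKK

Derivation:
After op 1 paint(0,3,K):
KRKKK
KKKKK
KKKKK
KKKKK
KKKYY
BBBKK
After op 2 fill(2,4,W) [22 cells changed]:
WRWWW
WWWWW
WWWWW
WWWWW
WWWYY
BBBKK
After op 3 paint(5,0,Y):
WRWWW
WWWWW
WWWWW
WWWWW
WWWYY
YBBKK
After op 4 paint(5,2,Y):
WRWWW
WWWWW
WWWWW
WWWWW
WWWYY
YBYKK
After op 5 paint(1,4,Y):
WRWWW
WWWWY
WWWWW
WWWWW
WWWYY
YBYKK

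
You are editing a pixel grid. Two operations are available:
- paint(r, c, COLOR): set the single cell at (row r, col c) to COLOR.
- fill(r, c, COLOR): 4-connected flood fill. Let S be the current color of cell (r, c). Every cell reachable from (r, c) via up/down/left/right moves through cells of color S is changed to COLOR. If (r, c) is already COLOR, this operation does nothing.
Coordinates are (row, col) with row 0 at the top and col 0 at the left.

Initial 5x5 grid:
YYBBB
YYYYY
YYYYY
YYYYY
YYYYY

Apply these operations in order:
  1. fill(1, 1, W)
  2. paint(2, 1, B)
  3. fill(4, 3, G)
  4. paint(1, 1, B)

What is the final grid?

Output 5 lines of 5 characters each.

Answer: GGBBB
GBGGG
GBGGG
GGGGG
GGGGG

Derivation:
After op 1 fill(1,1,W) [22 cells changed]:
WWBBB
WWWWW
WWWWW
WWWWW
WWWWW
After op 2 paint(2,1,B):
WWBBB
WWWWW
WBWWW
WWWWW
WWWWW
After op 3 fill(4,3,G) [21 cells changed]:
GGBBB
GGGGG
GBGGG
GGGGG
GGGGG
After op 4 paint(1,1,B):
GGBBB
GBGGG
GBGGG
GGGGG
GGGGG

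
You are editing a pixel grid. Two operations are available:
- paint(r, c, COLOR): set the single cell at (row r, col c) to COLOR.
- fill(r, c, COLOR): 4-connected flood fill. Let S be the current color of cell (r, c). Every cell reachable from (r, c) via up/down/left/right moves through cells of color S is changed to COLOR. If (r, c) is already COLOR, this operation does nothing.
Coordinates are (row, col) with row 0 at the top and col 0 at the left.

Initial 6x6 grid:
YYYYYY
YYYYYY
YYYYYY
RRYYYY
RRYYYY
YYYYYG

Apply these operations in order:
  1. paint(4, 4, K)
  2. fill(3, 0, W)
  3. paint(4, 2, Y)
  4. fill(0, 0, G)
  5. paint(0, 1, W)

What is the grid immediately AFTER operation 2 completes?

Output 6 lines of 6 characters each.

Answer: YYYYYY
YYYYYY
YYYYYY
WWYYYY
WWYYKY
YYYYYG

Derivation:
After op 1 paint(4,4,K):
YYYYYY
YYYYYY
YYYYYY
RRYYYY
RRYYKY
YYYYYG
After op 2 fill(3,0,W) [4 cells changed]:
YYYYYY
YYYYYY
YYYYYY
WWYYYY
WWYYKY
YYYYYG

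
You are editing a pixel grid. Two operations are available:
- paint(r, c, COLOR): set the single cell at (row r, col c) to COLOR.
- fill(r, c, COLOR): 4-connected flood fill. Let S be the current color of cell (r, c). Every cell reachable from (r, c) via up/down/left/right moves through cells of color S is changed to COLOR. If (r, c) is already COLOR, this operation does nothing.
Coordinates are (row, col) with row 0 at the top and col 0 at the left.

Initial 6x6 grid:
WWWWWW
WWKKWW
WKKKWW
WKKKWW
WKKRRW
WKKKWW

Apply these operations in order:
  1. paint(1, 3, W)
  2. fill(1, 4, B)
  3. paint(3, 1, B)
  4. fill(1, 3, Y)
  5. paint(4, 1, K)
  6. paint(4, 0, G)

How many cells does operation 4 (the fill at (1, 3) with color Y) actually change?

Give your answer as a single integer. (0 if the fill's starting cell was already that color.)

After op 1 paint(1,3,W):
WWWWWW
WWKWWW
WKKKWW
WKKKWW
WKKRRW
WKKKWW
After op 2 fill(1,4,B) [22 cells changed]:
BBBBBB
BBKBBB
BKKKBB
BKKKBB
BKKRRB
BKKKBB
After op 3 paint(3,1,B):
BBBBBB
BBKBBB
BKKKBB
BBKKBB
BKKRRB
BKKKBB
After op 4 fill(1,3,Y) [23 cells changed]:
YYYYYY
YYKYYY
YKKKYY
YYKKYY
YKKRRY
YKKKYY

Answer: 23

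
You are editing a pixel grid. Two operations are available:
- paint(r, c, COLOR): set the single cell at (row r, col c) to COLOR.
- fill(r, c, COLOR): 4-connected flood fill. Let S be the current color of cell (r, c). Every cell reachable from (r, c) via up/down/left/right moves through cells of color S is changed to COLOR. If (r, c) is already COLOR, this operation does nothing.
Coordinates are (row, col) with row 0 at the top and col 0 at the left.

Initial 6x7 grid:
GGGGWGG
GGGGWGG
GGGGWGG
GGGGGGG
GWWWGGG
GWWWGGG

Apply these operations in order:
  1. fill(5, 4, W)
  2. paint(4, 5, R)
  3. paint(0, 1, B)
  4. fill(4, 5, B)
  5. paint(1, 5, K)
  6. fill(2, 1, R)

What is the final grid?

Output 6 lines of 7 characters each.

After op 1 fill(5,4,W) [33 cells changed]:
WWWWWWW
WWWWWWW
WWWWWWW
WWWWWWW
WWWWWWW
WWWWWWW
After op 2 paint(4,5,R):
WWWWWWW
WWWWWWW
WWWWWWW
WWWWWWW
WWWWWRW
WWWWWWW
After op 3 paint(0,1,B):
WBWWWWW
WWWWWWW
WWWWWWW
WWWWWWW
WWWWWRW
WWWWWWW
After op 4 fill(4,5,B) [1 cells changed]:
WBWWWWW
WWWWWWW
WWWWWWW
WWWWWWW
WWWWWBW
WWWWWWW
After op 5 paint(1,5,K):
WBWWWWW
WWWWWKW
WWWWWWW
WWWWWWW
WWWWWBW
WWWWWWW
After op 6 fill(2,1,R) [39 cells changed]:
RBRRRRR
RRRRRKR
RRRRRRR
RRRRRRR
RRRRRBR
RRRRRRR

Answer: RBRRRRR
RRRRRKR
RRRRRRR
RRRRRRR
RRRRRBR
RRRRRRR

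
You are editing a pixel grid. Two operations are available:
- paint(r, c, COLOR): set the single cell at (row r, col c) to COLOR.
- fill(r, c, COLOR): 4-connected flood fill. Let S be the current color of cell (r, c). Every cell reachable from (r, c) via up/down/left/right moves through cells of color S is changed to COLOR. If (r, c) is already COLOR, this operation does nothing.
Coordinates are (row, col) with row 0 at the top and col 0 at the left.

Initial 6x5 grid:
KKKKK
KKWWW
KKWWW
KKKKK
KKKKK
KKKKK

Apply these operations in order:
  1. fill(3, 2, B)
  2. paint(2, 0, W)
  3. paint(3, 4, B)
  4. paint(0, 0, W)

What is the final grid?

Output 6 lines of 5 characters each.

After op 1 fill(3,2,B) [24 cells changed]:
BBBBB
BBWWW
BBWWW
BBBBB
BBBBB
BBBBB
After op 2 paint(2,0,W):
BBBBB
BBWWW
WBWWW
BBBBB
BBBBB
BBBBB
After op 3 paint(3,4,B):
BBBBB
BBWWW
WBWWW
BBBBB
BBBBB
BBBBB
After op 4 paint(0,0,W):
WBBBB
BBWWW
WBWWW
BBBBB
BBBBB
BBBBB

Answer: WBBBB
BBWWW
WBWWW
BBBBB
BBBBB
BBBBB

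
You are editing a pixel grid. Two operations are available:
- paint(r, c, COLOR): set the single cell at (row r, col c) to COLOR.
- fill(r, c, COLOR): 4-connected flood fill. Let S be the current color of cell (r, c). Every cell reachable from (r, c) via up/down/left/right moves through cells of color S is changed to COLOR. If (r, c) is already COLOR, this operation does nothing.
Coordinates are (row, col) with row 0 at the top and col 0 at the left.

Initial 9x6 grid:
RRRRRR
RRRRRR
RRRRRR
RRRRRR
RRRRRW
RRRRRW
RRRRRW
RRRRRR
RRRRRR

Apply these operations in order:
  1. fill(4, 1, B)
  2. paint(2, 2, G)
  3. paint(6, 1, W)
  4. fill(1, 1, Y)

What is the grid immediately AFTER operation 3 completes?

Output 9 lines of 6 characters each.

Answer: BBBBBB
BBBBBB
BBGBBB
BBBBBB
BBBBBW
BBBBBW
BWBBBW
BBBBBB
BBBBBB

Derivation:
After op 1 fill(4,1,B) [51 cells changed]:
BBBBBB
BBBBBB
BBBBBB
BBBBBB
BBBBBW
BBBBBW
BBBBBW
BBBBBB
BBBBBB
After op 2 paint(2,2,G):
BBBBBB
BBBBBB
BBGBBB
BBBBBB
BBBBBW
BBBBBW
BBBBBW
BBBBBB
BBBBBB
After op 3 paint(6,1,W):
BBBBBB
BBBBBB
BBGBBB
BBBBBB
BBBBBW
BBBBBW
BWBBBW
BBBBBB
BBBBBB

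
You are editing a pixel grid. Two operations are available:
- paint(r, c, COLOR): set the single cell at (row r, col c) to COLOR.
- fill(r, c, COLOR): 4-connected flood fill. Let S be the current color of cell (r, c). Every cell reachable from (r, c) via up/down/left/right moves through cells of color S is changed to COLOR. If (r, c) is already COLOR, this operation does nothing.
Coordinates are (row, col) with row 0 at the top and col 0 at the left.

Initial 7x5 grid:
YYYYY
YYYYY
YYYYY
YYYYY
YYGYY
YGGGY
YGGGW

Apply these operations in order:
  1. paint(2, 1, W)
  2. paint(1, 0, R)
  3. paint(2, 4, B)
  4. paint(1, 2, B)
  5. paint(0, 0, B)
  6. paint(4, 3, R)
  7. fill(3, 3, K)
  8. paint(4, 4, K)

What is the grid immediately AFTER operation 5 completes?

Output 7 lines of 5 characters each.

Answer: BYYYY
RYBYY
YWYYB
YYYYY
YYGYY
YGGGY
YGGGW

Derivation:
After op 1 paint(2,1,W):
YYYYY
YYYYY
YWYYY
YYYYY
YYGYY
YGGGY
YGGGW
After op 2 paint(1,0,R):
YYYYY
RYYYY
YWYYY
YYYYY
YYGYY
YGGGY
YGGGW
After op 3 paint(2,4,B):
YYYYY
RYYYY
YWYYB
YYYYY
YYGYY
YGGGY
YGGGW
After op 4 paint(1,2,B):
YYYYY
RYBYY
YWYYB
YYYYY
YYGYY
YGGGY
YGGGW
After op 5 paint(0,0,B):
BYYYY
RYBYY
YWYYB
YYYYY
YYGYY
YGGGY
YGGGW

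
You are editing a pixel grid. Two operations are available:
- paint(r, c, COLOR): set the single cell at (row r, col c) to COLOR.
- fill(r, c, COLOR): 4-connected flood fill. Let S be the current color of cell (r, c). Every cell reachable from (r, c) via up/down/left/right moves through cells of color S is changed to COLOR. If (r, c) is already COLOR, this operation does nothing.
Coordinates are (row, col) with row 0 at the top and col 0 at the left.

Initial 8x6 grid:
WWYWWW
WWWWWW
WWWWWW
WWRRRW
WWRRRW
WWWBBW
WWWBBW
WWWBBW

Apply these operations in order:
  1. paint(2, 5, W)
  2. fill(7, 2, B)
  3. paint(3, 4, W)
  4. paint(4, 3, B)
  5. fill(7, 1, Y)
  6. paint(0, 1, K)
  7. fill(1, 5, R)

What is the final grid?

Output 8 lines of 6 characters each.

Answer: RKRRRR
RRRRRR
RRRRRR
RRRRWR
RRRRRR
RRRRRR
RRRRRR
RRRRRR

Derivation:
After op 1 paint(2,5,W):
WWYWWW
WWWWWW
WWWWWW
WWRRRW
WWRRRW
WWWBBW
WWWBBW
WWWBBW
After op 2 fill(7,2,B) [35 cells changed]:
BBYBBB
BBBBBB
BBBBBB
BBRRRB
BBRRRB
BBBBBB
BBBBBB
BBBBBB
After op 3 paint(3,4,W):
BBYBBB
BBBBBB
BBBBBB
BBRRWB
BBRRRB
BBBBBB
BBBBBB
BBBBBB
After op 4 paint(4,3,B):
BBYBBB
BBBBBB
BBBBBB
BBRRWB
BBRBRB
BBBBBB
BBBBBB
BBBBBB
After op 5 fill(7,1,Y) [42 cells changed]:
YYYYYY
YYYYYY
YYYYYY
YYRRWY
YYRYRY
YYYYYY
YYYYYY
YYYYYY
After op 6 paint(0,1,K):
YKYYYY
YYYYYY
YYYYYY
YYRRWY
YYRYRY
YYYYYY
YYYYYY
YYYYYY
After op 7 fill(1,5,R) [42 cells changed]:
RKRRRR
RRRRRR
RRRRRR
RRRRWR
RRRRRR
RRRRRR
RRRRRR
RRRRRR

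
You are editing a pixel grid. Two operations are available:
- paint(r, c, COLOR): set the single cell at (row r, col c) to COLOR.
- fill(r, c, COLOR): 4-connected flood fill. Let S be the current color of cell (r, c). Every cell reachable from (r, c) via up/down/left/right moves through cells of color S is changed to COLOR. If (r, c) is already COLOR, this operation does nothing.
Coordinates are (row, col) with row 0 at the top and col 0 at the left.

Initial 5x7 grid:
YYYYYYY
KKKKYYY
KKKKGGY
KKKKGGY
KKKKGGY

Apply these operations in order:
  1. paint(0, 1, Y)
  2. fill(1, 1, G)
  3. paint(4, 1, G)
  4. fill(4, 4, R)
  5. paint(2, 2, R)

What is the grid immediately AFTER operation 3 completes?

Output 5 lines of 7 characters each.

Answer: YYYYYYY
GGGGYYY
GGGGGGY
GGGGGGY
GGGGGGY

Derivation:
After op 1 paint(0,1,Y):
YYYYYYY
KKKKYYY
KKKKGGY
KKKKGGY
KKKKGGY
After op 2 fill(1,1,G) [16 cells changed]:
YYYYYYY
GGGGYYY
GGGGGGY
GGGGGGY
GGGGGGY
After op 3 paint(4,1,G):
YYYYYYY
GGGGYYY
GGGGGGY
GGGGGGY
GGGGGGY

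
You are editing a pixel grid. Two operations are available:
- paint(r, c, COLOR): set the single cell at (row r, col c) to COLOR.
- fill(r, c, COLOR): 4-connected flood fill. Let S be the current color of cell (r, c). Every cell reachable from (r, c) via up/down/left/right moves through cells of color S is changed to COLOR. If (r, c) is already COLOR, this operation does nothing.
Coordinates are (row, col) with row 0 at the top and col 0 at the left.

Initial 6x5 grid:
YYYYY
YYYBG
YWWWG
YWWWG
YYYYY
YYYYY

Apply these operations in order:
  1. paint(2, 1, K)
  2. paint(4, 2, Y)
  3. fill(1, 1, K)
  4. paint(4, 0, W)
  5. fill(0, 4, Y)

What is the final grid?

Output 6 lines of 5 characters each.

Answer: YYYYY
YYYBG
YYWWG
YWWWG
WKKKK
KKKKK

Derivation:
After op 1 paint(2,1,K):
YYYYY
YYYBG
YKWWG
YWWWG
YYYYY
YYYYY
After op 2 paint(4,2,Y):
YYYYY
YYYBG
YKWWG
YWWWG
YYYYY
YYYYY
After op 3 fill(1,1,K) [20 cells changed]:
KKKKK
KKKBG
KKWWG
KWWWG
KKKKK
KKKKK
After op 4 paint(4,0,W):
KKKKK
KKKBG
KKWWG
KWWWG
WKKKK
KKKKK
After op 5 fill(0,4,Y) [11 cells changed]:
YYYYY
YYYBG
YYWWG
YWWWG
WKKKK
KKKKK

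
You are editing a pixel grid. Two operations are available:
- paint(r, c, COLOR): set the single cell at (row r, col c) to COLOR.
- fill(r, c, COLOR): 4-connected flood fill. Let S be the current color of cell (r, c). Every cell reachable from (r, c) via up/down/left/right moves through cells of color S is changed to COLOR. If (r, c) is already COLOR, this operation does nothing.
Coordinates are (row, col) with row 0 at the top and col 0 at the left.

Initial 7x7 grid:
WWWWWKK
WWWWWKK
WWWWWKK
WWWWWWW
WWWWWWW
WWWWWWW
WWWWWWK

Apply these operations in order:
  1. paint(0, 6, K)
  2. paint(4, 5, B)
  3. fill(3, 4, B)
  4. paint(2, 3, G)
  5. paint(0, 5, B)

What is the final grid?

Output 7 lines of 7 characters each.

After op 1 paint(0,6,K):
WWWWWKK
WWWWWKK
WWWWWKK
WWWWWWW
WWWWWWW
WWWWWWW
WWWWWWK
After op 2 paint(4,5,B):
WWWWWKK
WWWWWKK
WWWWWKK
WWWWWWW
WWWWWBW
WWWWWWW
WWWWWWK
After op 3 fill(3,4,B) [41 cells changed]:
BBBBBKK
BBBBBKK
BBBBBKK
BBBBBBB
BBBBBBB
BBBBBBB
BBBBBBK
After op 4 paint(2,3,G):
BBBBBKK
BBBBBKK
BBBGBKK
BBBBBBB
BBBBBBB
BBBBBBB
BBBBBBK
After op 5 paint(0,5,B):
BBBBBBK
BBBBBKK
BBBGBKK
BBBBBBB
BBBBBBB
BBBBBBB
BBBBBBK

Answer: BBBBBBK
BBBBBKK
BBBGBKK
BBBBBBB
BBBBBBB
BBBBBBB
BBBBBBK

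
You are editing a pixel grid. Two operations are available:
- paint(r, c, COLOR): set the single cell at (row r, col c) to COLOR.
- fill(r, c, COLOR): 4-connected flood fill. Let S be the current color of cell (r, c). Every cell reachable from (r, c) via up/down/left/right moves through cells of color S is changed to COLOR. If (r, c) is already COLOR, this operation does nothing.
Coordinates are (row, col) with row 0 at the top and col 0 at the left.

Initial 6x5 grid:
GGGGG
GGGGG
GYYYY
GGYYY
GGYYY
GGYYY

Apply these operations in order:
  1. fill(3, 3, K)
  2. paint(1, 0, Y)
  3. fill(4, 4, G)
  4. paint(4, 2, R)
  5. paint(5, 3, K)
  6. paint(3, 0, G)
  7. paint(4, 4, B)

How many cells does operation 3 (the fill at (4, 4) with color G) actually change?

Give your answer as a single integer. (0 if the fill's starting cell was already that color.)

Answer: 13

Derivation:
After op 1 fill(3,3,K) [13 cells changed]:
GGGGG
GGGGG
GKKKK
GGKKK
GGKKK
GGKKK
After op 2 paint(1,0,Y):
GGGGG
YGGGG
GKKKK
GGKKK
GGKKK
GGKKK
After op 3 fill(4,4,G) [13 cells changed]:
GGGGG
YGGGG
GGGGG
GGGGG
GGGGG
GGGGG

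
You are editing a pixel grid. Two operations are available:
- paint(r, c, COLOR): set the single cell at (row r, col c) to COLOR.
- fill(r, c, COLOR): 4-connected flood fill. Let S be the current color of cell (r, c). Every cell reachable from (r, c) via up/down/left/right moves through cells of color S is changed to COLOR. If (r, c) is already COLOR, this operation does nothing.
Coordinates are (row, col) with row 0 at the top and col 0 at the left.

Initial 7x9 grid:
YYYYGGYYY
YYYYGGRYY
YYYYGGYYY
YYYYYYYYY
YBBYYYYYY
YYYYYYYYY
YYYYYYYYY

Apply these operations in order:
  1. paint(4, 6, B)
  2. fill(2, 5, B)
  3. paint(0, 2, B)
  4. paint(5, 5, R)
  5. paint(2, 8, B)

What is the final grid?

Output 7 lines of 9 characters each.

After op 1 paint(4,6,B):
YYYYGGYYY
YYYYGGRYY
YYYYGGYYY
YYYYYYYYY
YBBYYYBYY
YYYYYYYYY
YYYYYYYYY
After op 2 fill(2,5,B) [6 cells changed]:
YYYYBBYYY
YYYYBBRYY
YYYYBBYYY
YYYYYYYYY
YBBYYYBYY
YYYYYYYYY
YYYYYYYYY
After op 3 paint(0,2,B):
YYBYBBYYY
YYYYBBRYY
YYYYBBYYY
YYYYYYYYY
YBBYYYBYY
YYYYYYYYY
YYYYYYYYY
After op 4 paint(5,5,R):
YYBYBBYYY
YYYYBBRYY
YYYYBBYYY
YYYYYYYYY
YBBYYYBYY
YYYYYRYYY
YYYYYYYYY
After op 5 paint(2,8,B):
YYBYBBYYY
YYYYBBRYY
YYYYBBYYB
YYYYYYYYY
YBBYYYBYY
YYYYYRYYY
YYYYYYYYY

Answer: YYBYBBYYY
YYYYBBRYY
YYYYBBYYB
YYYYYYYYY
YBBYYYBYY
YYYYYRYYY
YYYYYYYYY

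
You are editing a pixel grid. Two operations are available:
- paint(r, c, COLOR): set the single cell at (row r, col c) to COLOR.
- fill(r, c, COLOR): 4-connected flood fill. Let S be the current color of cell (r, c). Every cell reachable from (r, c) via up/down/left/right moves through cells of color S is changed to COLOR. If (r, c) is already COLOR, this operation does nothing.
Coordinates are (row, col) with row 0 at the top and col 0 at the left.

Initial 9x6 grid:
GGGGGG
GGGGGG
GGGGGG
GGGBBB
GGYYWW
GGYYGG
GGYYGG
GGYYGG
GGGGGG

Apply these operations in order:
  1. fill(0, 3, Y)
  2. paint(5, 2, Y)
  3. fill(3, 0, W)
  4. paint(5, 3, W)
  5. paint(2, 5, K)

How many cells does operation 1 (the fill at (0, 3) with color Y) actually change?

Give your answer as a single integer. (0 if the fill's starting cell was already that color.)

After op 1 fill(0,3,Y) [41 cells changed]:
YYYYYY
YYYYYY
YYYYYY
YYYBBB
YYYYWW
YYYYYY
YYYYYY
YYYYYY
YYYYYY

Answer: 41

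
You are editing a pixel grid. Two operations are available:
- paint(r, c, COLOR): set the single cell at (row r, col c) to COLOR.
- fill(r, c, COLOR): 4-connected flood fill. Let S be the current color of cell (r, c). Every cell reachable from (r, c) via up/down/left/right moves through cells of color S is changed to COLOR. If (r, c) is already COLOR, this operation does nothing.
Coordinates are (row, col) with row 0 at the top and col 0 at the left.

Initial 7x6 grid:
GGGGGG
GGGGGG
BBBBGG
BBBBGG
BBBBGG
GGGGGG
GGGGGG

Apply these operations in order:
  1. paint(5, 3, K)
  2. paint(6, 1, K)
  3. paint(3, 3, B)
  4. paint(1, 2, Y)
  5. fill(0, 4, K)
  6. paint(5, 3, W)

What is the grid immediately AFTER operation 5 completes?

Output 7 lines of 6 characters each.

After op 1 paint(5,3,K):
GGGGGG
GGGGGG
BBBBGG
BBBBGG
BBBBGG
GGGKGG
GGGGGG
After op 2 paint(6,1,K):
GGGGGG
GGGGGG
BBBBGG
BBBBGG
BBBBGG
GGGKGG
GKGGGG
After op 3 paint(3,3,B):
GGGGGG
GGGGGG
BBBBGG
BBBBGG
BBBBGG
GGGKGG
GKGGGG
After op 4 paint(1,2,Y):
GGGGGG
GGYGGG
BBBBGG
BBBBGG
BBBBGG
GGGKGG
GKGGGG
After op 5 fill(0,4,K) [27 cells changed]:
KKKKKK
KKYKKK
BBBBKK
BBBBKK
BBBBKK
KKKKKK
KKKKKK

Answer: KKKKKK
KKYKKK
BBBBKK
BBBBKK
BBBBKK
KKKKKK
KKKKKK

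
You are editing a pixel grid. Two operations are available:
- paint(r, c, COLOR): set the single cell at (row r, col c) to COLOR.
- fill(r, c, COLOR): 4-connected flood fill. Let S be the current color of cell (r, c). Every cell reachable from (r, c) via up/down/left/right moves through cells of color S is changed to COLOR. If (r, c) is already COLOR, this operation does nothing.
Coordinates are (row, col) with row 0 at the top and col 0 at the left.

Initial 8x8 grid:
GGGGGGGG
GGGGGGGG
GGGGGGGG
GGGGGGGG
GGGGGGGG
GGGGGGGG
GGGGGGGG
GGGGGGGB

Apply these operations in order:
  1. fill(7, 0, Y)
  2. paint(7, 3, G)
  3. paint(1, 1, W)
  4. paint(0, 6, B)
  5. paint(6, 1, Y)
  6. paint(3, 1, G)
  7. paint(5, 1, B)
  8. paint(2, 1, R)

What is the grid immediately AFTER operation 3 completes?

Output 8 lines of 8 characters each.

After op 1 fill(7,0,Y) [63 cells changed]:
YYYYYYYY
YYYYYYYY
YYYYYYYY
YYYYYYYY
YYYYYYYY
YYYYYYYY
YYYYYYYY
YYYYYYYB
After op 2 paint(7,3,G):
YYYYYYYY
YYYYYYYY
YYYYYYYY
YYYYYYYY
YYYYYYYY
YYYYYYYY
YYYYYYYY
YYYGYYYB
After op 3 paint(1,1,W):
YYYYYYYY
YWYYYYYY
YYYYYYYY
YYYYYYYY
YYYYYYYY
YYYYYYYY
YYYYYYYY
YYYGYYYB

Answer: YYYYYYYY
YWYYYYYY
YYYYYYYY
YYYYYYYY
YYYYYYYY
YYYYYYYY
YYYYYYYY
YYYGYYYB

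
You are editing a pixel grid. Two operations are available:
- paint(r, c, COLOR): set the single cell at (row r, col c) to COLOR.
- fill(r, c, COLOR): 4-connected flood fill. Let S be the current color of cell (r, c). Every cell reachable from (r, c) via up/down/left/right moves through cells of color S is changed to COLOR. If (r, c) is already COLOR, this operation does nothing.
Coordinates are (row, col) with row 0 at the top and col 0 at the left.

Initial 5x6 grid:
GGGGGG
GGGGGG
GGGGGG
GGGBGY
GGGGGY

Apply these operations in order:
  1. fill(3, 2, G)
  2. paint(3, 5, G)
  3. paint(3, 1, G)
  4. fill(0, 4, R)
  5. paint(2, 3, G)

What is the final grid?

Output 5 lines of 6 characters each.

Answer: RRRRRR
RRRRRR
RRRGRR
RRRBRR
RRRRRY

Derivation:
After op 1 fill(3,2,G) [0 cells changed]:
GGGGGG
GGGGGG
GGGGGG
GGGBGY
GGGGGY
After op 2 paint(3,5,G):
GGGGGG
GGGGGG
GGGGGG
GGGBGG
GGGGGY
After op 3 paint(3,1,G):
GGGGGG
GGGGGG
GGGGGG
GGGBGG
GGGGGY
After op 4 fill(0,4,R) [28 cells changed]:
RRRRRR
RRRRRR
RRRRRR
RRRBRR
RRRRRY
After op 5 paint(2,3,G):
RRRRRR
RRRRRR
RRRGRR
RRRBRR
RRRRRY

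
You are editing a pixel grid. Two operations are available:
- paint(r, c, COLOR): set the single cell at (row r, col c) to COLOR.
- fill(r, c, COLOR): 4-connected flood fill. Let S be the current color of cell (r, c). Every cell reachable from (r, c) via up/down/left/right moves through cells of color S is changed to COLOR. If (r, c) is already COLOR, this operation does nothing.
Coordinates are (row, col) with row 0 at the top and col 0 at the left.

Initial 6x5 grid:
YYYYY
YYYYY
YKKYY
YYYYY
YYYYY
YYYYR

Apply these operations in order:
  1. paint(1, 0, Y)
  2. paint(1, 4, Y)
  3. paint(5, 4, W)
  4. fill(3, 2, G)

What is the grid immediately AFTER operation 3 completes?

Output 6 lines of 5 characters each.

After op 1 paint(1,0,Y):
YYYYY
YYYYY
YKKYY
YYYYY
YYYYY
YYYYR
After op 2 paint(1,4,Y):
YYYYY
YYYYY
YKKYY
YYYYY
YYYYY
YYYYR
After op 3 paint(5,4,W):
YYYYY
YYYYY
YKKYY
YYYYY
YYYYY
YYYYW

Answer: YYYYY
YYYYY
YKKYY
YYYYY
YYYYY
YYYYW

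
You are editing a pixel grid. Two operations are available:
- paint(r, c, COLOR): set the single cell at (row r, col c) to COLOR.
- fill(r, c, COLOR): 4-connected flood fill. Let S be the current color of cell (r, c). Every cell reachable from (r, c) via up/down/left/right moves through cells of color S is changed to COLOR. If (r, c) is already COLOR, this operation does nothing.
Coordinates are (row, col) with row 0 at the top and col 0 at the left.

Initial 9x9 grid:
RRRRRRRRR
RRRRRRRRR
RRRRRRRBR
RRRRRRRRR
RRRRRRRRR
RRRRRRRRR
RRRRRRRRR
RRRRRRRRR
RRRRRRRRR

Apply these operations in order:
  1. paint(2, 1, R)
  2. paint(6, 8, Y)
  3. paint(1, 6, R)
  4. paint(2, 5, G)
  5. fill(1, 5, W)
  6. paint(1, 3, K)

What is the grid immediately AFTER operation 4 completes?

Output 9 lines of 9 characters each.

After op 1 paint(2,1,R):
RRRRRRRRR
RRRRRRRRR
RRRRRRRBR
RRRRRRRRR
RRRRRRRRR
RRRRRRRRR
RRRRRRRRR
RRRRRRRRR
RRRRRRRRR
After op 2 paint(6,8,Y):
RRRRRRRRR
RRRRRRRRR
RRRRRRRBR
RRRRRRRRR
RRRRRRRRR
RRRRRRRRR
RRRRRRRRY
RRRRRRRRR
RRRRRRRRR
After op 3 paint(1,6,R):
RRRRRRRRR
RRRRRRRRR
RRRRRRRBR
RRRRRRRRR
RRRRRRRRR
RRRRRRRRR
RRRRRRRRY
RRRRRRRRR
RRRRRRRRR
After op 4 paint(2,5,G):
RRRRRRRRR
RRRRRRRRR
RRRRRGRBR
RRRRRRRRR
RRRRRRRRR
RRRRRRRRR
RRRRRRRRY
RRRRRRRRR
RRRRRRRRR

Answer: RRRRRRRRR
RRRRRRRRR
RRRRRGRBR
RRRRRRRRR
RRRRRRRRR
RRRRRRRRR
RRRRRRRRY
RRRRRRRRR
RRRRRRRRR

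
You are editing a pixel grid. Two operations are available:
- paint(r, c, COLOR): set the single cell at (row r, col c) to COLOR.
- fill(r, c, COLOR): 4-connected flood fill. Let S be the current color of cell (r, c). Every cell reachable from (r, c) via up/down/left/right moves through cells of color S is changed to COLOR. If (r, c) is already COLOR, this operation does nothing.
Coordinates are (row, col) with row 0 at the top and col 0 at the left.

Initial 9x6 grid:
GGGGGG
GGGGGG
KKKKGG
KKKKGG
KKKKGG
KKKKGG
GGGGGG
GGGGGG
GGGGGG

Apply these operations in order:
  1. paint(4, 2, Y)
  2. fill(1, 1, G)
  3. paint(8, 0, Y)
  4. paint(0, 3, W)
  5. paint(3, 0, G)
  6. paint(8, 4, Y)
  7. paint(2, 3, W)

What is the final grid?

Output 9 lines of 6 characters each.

Answer: GGGWGG
GGGGGG
KKKWGG
GKKKGG
KKYKGG
KKKKGG
GGGGGG
GGGGGG
YGGGYG

Derivation:
After op 1 paint(4,2,Y):
GGGGGG
GGGGGG
KKKKGG
KKKKGG
KKYKGG
KKKKGG
GGGGGG
GGGGGG
GGGGGG
After op 2 fill(1,1,G) [0 cells changed]:
GGGGGG
GGGGGG
KKKKGG
KKKKGG
KKYKGG
KKKKGG
GGGGGG
GGGGGG
GGGGGG
After op 3 paint(8,0,Y):
GGGGGG
GGGGGG
KKKKGG
KKKKGG
KKYKGG
KKKKGG
GGGGGG
GGGGGG
YGGGGG
After op 4 paint(0,3,W):
GGGWGG
GGGGGG
KKKKGG
KKKKGG
KKYKGG
KKKKGG
GGGGGG
GGGGGG
YGGGGG
After op 5 paint(3,0,G):
GGGWGG
GGGGGG
KKKKGG
GKKKGG
KKYKGG
KKKKGG
GGGGGG
GGGGGG
YGGGGG
After op 6 paint(8,4,Y):
GGGWGG
GGGGGG
KKKKGG
GKKKGG
KKYKGG
KKKKGG
GGGGGG
GGGGGG
YGGGYG
After op 7 paint(2,3,W):
GGGWGG
GGGGGG
KKKWGG
GKKKGG
KKYKGG
KKKKGG
GGGGGG
GGGGGG
YGGGYG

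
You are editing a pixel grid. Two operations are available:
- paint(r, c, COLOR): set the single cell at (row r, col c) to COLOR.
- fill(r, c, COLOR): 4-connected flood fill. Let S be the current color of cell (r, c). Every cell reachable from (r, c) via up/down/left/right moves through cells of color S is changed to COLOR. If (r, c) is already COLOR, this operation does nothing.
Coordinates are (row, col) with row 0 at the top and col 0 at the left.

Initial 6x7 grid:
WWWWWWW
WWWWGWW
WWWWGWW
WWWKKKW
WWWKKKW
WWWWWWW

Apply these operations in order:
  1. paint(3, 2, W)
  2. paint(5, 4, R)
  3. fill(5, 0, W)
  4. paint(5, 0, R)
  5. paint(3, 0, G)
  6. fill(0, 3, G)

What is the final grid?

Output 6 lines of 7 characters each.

Answer: GGGGGGG
GGGGGGG
GGGGGGG
GGGKKKG
GGGKKKG
RGGGRGG

Derivation:
After op 1 paint(3,2,W):
WWWWWWW
WWWWGWW
WWWWGWW
WWWKKKW
WWWKKKW
WWWWWWW
After op 2 paint(5,4,R):
WWWWWWW
WWWWGWW
WWWWGWW
WWWKKKW
WWWKKKW
WWWWRWW
After op 3 fill(5,0,W) [0 cells changed]:
WWWWWWW
WWWWGWW
WWWWGWW
WWWKKKW
WWWKKKW
WWWWRWW
After op 4 paint(5,0,R):
WWWWWWW
WWWWGWW
WWWWGWW
WWWKKKW
WWWKKKW
RWWWRWW
After op 5 paint(3,0,G):
WWWWWWW
WWWWGWW
WWWWGWW
GWWKKKW
WWWKKKW
RWWWRWW
After op 6 fill(0,3,G) [31 cells changed]:
GGGGGGG
GGGGGGG
GGGGGGG
GGGKKKG
GGGKKKG
RGGGRGG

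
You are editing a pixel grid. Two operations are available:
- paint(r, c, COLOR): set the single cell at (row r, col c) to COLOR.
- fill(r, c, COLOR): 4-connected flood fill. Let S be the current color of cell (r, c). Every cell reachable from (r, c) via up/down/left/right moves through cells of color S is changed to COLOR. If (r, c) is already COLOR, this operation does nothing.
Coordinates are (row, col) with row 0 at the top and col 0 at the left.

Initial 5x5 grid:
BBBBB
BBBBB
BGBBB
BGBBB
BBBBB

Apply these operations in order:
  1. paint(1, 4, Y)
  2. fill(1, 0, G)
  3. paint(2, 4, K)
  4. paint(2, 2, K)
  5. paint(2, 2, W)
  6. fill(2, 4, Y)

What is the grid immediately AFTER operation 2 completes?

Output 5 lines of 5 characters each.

After op 1 paint(1,4,Y):
BBBBB
BBBBY
BGBBB
BGBBB
BBBBB
After op 2 fill(1,0,G) [22 cells changed]:
GGGGG
GGGGY
GGGGG
GGGGG
GGGGG

Answer: GGGGG
GGGGY
GGGGG
GGGGG
GGGGG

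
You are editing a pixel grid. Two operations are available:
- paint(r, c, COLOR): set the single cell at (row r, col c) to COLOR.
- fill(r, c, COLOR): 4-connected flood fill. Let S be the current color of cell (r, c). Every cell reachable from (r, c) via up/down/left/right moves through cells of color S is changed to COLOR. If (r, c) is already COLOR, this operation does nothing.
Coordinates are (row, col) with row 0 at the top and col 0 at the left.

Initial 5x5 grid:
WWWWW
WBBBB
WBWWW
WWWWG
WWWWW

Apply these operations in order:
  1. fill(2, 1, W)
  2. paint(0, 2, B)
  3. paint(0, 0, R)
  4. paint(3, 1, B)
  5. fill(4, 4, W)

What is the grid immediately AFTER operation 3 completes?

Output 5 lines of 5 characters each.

After op 1 fill(2,1,W) [5 cells changed]:
WWWWW
WWWWW
WWWWW
WWWWG
WWWWW
After op 2 paint(0,2,B):
WWBWW
WWWWW
WWWWW
WWWWG
WWWWW
After op 3 paint(0,0,R):
RWBWW
WWWWW
WWWWW
WWWWG
WWWWW

Answer: RWBWW
WWWWW
WWWWW
WWWWG
WWWWW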